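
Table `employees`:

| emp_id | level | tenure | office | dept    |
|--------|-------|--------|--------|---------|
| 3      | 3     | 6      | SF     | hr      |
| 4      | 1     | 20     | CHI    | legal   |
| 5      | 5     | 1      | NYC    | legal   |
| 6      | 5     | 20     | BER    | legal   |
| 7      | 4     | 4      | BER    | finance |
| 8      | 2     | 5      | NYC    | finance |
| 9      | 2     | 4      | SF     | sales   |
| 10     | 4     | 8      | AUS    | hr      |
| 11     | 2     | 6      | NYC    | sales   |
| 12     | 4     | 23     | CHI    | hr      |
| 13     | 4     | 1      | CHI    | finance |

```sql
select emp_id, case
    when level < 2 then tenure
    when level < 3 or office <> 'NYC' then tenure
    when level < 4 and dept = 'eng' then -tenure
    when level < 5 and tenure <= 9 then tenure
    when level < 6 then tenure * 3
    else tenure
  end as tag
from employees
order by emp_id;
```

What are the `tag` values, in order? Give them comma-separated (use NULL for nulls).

emp_id=3: level < 3 or office <> 'NYC' → 6
emp_id=4: level < 2 → 20
emp_id=5: level < 6 → 3
emp_id=6: level < 3 or office <> 'NYC' → 20
emp_id=7: level < 3 or office <> 'NYC' → 4
emp_id=8: level < 3 or office <> 'NYC' → 5
emp_id=9: level < 3 or office <> 'NYC' → 4
emp_id=10: level < 3 or office <> 'NYC' → 8
emp_id=11: level < 3 or office <> 'NYC' → 6
emp_id=12: level < 3 or office <> 'NYC' → 23
emp_id=13: level < 3 or office <> 'NYC' → 1

6, 20, 3, 20, 4, 5, 4, 8, 6, 23, 1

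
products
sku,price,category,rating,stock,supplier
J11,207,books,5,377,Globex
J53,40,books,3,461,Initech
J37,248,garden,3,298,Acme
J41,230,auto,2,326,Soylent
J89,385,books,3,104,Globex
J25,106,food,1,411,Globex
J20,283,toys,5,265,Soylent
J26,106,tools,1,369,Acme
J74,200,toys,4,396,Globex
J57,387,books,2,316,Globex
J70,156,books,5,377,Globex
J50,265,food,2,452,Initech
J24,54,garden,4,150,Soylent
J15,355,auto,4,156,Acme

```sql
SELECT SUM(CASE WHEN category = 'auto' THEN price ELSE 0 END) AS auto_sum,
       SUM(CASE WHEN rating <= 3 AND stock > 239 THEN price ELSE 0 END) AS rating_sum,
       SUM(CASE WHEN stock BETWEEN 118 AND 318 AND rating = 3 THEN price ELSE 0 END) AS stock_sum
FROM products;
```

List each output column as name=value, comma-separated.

auto_sum=585, rating_sum=1382, stock_sum=248

[auto_sum: category = 'auto']
sku=J11: ✗
sku=J53: ✗
sku=J37: ✗
sku=J41: ✓ → 230
sku=J89: ✗
sku=J25: ✗
sku=J20: ✗
sku=J26: ✗
sku=J74: ✗
sku=J57: ✗
sku=J70: ✗
sku=J50: ✗
sku=J24: ✗
sku=J15: ✓ → 355
auto_sum = 230 + 355 = 585
—
[rating_sum: rating <= 3 AND stock > 239]
sku=J11: ✗
sku=J53: ✓ → 40
sku=J37: ✓ → 248
sku=J41: ✓ → 230
sku=J89: ✗
sku=J25: ✓ → 106
sku=J20: ✗
sku=J26: ✓ → 106
sku=J74: ✗
sku=J57: ✓ → 387
sku=J70: ✗
sku=J50: ✓ → 265
sku=J24: ✗
sku=J15: ✗
rating_sum = 40 + 248 + 230 + 106 + 106 + 387 + 265 = 1382
—
[stock_sum: stock BETWEEN 118 AND 318 AND rating = 3]
sku=J11: ✗
sku=J53: ✗
sku=J37: ✓ → 248
sku=J41: ✗
sku=J89: ✗
sku=J25: ✗
sku=J20: ✗
sku=J26: ✗
sku=J74: ✗
sku=J57: ✗
sku=J70: ✗
sku=J50: ✗
sku=J24: ✗
sku=J15: ✗
stock_sum = 248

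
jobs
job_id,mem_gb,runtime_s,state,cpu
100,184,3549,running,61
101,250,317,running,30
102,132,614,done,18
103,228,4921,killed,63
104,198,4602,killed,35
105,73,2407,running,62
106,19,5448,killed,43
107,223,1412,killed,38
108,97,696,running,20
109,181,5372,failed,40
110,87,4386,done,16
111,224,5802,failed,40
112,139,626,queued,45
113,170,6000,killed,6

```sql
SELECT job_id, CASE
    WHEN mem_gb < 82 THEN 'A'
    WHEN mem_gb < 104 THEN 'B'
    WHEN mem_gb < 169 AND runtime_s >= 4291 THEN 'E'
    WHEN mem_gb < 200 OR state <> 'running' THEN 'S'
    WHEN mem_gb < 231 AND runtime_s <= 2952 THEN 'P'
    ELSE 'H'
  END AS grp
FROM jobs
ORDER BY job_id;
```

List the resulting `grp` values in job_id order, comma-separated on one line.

S, H, S, S, S, A, A, S, B, S, B, S, S, S

job_id=100: mem_gb < 200 OR state <> 'running' → S
job_id=101: ELSE → H
job_id=102: mem_gb < 200 OR state <> 'running' → S
job_id=103: mem_gb < 200 OR state <> 'running' → S
job_id=104: mem_gb < 200 OR state <> 'running' → S
job_id=105: mem_gb < 82 → A
job_id=106: mem_gb < 82 → A
job_id=107: mem_gb < 200 OR state <> 'running' → S
job_id=108: mem_gb < 104 → B
job_id=109: mem_gb < 200 OR state <> 'running' → S
job_id=110: mem_gb < 104 → B
job_id=111: mem_gb < 200 OR state <> 'running' → S
job_id=112: mem_gb < 200 OR state <> 'running' → S
job_id=113: mem_gb < 200 OR state <> 'running' → S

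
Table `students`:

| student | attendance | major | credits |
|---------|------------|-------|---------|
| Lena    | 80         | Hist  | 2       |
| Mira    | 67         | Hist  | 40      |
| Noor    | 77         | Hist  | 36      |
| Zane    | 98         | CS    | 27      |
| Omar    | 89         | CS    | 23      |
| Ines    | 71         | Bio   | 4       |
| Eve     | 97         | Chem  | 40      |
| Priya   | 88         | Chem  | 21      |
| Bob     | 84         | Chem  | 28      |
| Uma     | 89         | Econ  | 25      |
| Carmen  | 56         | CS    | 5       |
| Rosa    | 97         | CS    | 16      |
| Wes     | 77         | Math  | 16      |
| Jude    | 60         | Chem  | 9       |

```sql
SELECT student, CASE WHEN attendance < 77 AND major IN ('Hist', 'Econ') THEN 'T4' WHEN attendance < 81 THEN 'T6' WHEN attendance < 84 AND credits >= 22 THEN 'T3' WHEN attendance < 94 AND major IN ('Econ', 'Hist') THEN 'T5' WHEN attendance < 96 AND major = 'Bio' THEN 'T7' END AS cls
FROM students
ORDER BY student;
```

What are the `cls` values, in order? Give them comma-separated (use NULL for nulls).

NULL, T6, NULL, T6, T6, T6, T4, T6, NULL, NULL, NULL, T5, T6, NULL

student=Bob: (no match → NULL) → NULL
student=Carmen: attendance < 81 → T6
student=Eve: (no match → NULL) → NULL
student=Ines: attendance < 81 → T6
student=Jude: attendance < 81 → T6
student=Lena: attendance < 81 → T6
student=Mira: attendance < 77 AND major IN ('Hist', 'Econ') → T4
student=Noor: attendance < 81 → T6
student=Omar: (no match → NULL) → NULL
student=Priya: (no match → NULL) → NULL
student=Rosa: (no match → NULL) → NULL
student=Uma: attendance < 94 AND major IN ('Econ', 'Hist') → T5
student=Wes: attendance < 81 → T6
student=Zane: (no match → NULL) → NULL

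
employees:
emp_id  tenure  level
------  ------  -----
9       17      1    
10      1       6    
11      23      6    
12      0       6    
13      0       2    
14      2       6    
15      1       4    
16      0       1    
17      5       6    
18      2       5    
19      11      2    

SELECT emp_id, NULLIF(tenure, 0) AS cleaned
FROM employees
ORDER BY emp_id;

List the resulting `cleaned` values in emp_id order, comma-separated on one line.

emp_id=9: tenure=17 vs 0: differ → 17
emp_id=10: tenure=1 vs 0: differ → 1
emp_id=11: tenure=23 vs 0: differ → 23
emp_id=12: tenure=0 vs 0: equal → NULL
emp_id=13: tenure=0 vs 0: equal → NULL
emp_id=14: tenure=2 vs 0: differ → 2
emp_id=15: tenure=1 vs 0: differ → 1
emp_id=16: tenure=0 vs 0: equal → NULL
emp_id=17: tenure=5 vs 0: differ → 5
emp_id=18: tenure=2 vs 0: differ → 2
emp_id=19: tenure=11 vs 0: differ → 11

17, 1, 23, NULL, NULL, 2, 1, NULL, 5, 2, 11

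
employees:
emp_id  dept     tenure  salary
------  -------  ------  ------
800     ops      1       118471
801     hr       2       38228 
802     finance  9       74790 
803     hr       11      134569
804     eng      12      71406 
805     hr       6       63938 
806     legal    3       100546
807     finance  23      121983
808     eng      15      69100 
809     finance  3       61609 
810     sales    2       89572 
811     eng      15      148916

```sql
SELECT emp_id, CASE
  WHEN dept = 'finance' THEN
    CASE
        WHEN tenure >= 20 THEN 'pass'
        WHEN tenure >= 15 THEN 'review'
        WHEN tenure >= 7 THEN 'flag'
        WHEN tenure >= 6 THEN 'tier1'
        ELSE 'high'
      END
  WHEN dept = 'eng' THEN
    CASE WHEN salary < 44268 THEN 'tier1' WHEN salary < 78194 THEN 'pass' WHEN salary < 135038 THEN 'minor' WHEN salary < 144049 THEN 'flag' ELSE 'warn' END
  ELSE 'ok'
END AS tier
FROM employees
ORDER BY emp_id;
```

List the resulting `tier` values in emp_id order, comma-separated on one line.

ok, ok, flag, ok, pass, ok, ok, pass, pass, high, ok, warn

emp_id=800: dept='ops' → outer ELSE → ok
emp_id=801: dept='hr' → outer ELSE → ok
emp_id=802: dept='finance' → inner[tenure >= 7] → flag
emp_id=803: dept='hr' → outer ELSE → ok
emp_id=804: dept='eng' → inner[salary < 78194] → pass
emp_id=805: dept='hr' → outer ELSE → ok
emp_id=806: dept='legal' → outer ELSE → ok
emp_id=807: dept='finance' → inner[tenure >= 20] → pass
emp_id=808: dept='eng' → inner[salary < 78194] → pass
emp_id=809: dept='finance' → inner[ELSE] → high
emp_id=810: dept='sales' → outer ELSE → ok
emp_id=811: dept='eng' → inner[ELSE] → warn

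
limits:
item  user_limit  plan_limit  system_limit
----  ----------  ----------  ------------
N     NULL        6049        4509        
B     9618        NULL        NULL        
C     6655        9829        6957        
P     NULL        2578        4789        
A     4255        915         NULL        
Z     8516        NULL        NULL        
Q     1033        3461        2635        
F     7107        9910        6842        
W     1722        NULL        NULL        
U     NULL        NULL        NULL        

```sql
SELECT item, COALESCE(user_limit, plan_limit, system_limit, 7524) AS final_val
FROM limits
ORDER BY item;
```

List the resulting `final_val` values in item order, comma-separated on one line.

item=A: user_limit=4255 → 4255
item=B: user_limit=9618 → 9618
item=C: user_limit=6655 → 6655
item=F: user_limit=7107 → 7107
item=N: user_limit=NULL, plan_limit=6049 → 6049
item=P: user_limit=NULL, plan_limit=2578 → 2578
item=Q: user_limit=1033 → 1033
item=U: user_limit=NULL, plan_limit=NULL, system_limit=NULL, → literal 7524 → 7524
item=W: user_limit=1722 → 1722
item=Z: user_limit=8516 → 8516

4255, 9618, 6655, 7107, 6049, 2578, 1033, 7524, 1722, 8516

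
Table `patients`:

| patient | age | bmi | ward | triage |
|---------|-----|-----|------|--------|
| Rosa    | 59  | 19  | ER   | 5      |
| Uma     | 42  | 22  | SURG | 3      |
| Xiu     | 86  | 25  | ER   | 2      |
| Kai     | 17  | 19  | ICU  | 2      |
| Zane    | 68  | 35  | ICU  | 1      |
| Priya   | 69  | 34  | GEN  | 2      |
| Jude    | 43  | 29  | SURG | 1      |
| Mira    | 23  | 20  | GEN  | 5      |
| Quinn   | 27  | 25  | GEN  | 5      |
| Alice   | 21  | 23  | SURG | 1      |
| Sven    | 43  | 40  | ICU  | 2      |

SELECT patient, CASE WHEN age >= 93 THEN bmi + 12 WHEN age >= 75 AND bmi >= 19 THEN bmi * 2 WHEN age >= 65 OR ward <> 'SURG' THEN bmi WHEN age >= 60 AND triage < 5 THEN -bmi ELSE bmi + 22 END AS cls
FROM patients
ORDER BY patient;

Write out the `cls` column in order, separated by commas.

45, 51, 19, 20, 34, 25, 19, 40, 44, 50, 35

patient=Alice: ELSE → 45
patient=Jude: ELSE → 51
patient=Kai: age >= 65 OR ward <> 'SURG' → 19
patient=Mira: age >= 65 OR ward <> 'SURG' → 20
patient=Priya: age >= 65 OR ward <> 'SURG' → 34
patient=Quinn: age >= 65 OR ward <> 'SURG' → 25
patient=Rosa: age >= 65 OR ward <> 'SURG' → 19
patient=Sven: age >= 65 OR ward <> 'SURG' → 40
patient=Uma: ELSE → 44
patient=Xiu: age >= 75 AND bmi >= 19 → 50
patient=Zane: age >= 65 OR ward <> 'SURG' → 35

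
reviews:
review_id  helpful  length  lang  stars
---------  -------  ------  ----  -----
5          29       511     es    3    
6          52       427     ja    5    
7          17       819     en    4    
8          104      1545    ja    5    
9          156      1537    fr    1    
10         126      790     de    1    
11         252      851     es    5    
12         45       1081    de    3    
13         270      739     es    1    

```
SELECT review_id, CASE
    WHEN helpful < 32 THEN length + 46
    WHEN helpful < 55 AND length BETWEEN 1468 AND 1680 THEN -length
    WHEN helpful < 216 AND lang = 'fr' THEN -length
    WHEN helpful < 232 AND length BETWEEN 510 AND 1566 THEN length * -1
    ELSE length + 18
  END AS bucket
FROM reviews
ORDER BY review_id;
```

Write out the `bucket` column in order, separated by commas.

review_id=5: helpful < 32 → 557
review_id=6: ELSE → 445
review_id=7: helpful < 32 → 865
review_id=8: helpful < 232 AND length BETWEEN 510 AND 1566 → -1545
review_id=9: helpful < 216 AND lang = 'fr' → -1537
review_id=10: helpful < 232 AND length BETWEEN 510 AND 1566 → -790
review_id=11: ELSE → 869
review_id=12: helpful < 232 AND length BETWEEN 510 AND 1566 → -1081
review_id=13: ELSE → 757

557, 445, 865, -1545, -1537, -790, 869, -1081, 757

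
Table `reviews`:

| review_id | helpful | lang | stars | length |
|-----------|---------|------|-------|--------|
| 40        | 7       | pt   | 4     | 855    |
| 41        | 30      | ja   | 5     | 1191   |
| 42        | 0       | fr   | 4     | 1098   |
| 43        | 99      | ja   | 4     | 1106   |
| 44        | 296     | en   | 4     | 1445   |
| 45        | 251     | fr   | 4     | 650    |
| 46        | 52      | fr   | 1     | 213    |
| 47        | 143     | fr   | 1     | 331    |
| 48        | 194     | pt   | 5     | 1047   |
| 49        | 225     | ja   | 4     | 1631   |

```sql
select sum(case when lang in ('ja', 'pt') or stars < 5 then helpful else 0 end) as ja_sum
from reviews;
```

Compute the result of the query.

review_id=40: ✓ → 7
review_id=41: ✓ → 30
review_id=42: ✓ → 0
review_id=43: ✓ → 99
review_id=44: ✓ → 296
review_id=45: ✓ → 251
review_id=46: ✓ → 52
review_id=47: ✓ → 143
review_id=48: ✓ → 194
review_id=49: ✓ → 225
ja_sum = 7 + 30 + 99 + 296 + 251 + 52 + 143 + 194 + 225 = 1297

1297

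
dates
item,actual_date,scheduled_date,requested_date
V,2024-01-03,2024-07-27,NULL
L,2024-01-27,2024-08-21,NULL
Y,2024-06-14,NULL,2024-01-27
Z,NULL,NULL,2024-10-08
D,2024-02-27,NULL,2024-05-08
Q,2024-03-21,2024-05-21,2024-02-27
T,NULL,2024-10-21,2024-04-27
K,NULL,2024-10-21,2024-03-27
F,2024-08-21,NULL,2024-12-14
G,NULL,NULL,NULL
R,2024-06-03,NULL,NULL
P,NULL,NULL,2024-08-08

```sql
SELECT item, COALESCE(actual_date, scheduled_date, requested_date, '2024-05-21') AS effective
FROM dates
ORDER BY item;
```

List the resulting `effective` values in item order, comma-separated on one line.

2024-02-27, 2024-08-21, 2024-05-21, 2024-10-21, 2024-01-27, 2024-08-08, 2024-03-21, 2024-06-03, 2024-10-21, 2024-01-03, 2024-06-14, 2024-10-08

item=D: actual_date=2024-02-27 → 2024-02-27
item=F: actual_date=2024-08-21 → 2024-08-21
item=G: actual_date=NULL, scheduled_date=NULL, requested_date=NULL, → literal 2024-05-21 → 2024-05-21
item=K: actual_date=NULL, scheduled_date=2024-10-21 → 2024-10-21
item=L: actual_date=2024-01-27 → 2024-01-27
item=P: actual_date=NULL, scheduled_date=NULL, requested_date=2024-08-08 → 2024-08-08
item=Q: actual_date=2024-03-21 → 2024-03-21
item=R: actual_date=2024-06-03 → 2024-06-03
item=T: actual_date=NULL, scheduled_date=2024-10-21 → 2024-10-21
item=V: actual_date=2024-01-03 → 2024-01-03
item=Y: actual_date=2024-06-14 → 2024-06-14
item=Z: actual_date=NULL, scheduled_date=NULL, requested_date=2024-10-08 → 2024-10-08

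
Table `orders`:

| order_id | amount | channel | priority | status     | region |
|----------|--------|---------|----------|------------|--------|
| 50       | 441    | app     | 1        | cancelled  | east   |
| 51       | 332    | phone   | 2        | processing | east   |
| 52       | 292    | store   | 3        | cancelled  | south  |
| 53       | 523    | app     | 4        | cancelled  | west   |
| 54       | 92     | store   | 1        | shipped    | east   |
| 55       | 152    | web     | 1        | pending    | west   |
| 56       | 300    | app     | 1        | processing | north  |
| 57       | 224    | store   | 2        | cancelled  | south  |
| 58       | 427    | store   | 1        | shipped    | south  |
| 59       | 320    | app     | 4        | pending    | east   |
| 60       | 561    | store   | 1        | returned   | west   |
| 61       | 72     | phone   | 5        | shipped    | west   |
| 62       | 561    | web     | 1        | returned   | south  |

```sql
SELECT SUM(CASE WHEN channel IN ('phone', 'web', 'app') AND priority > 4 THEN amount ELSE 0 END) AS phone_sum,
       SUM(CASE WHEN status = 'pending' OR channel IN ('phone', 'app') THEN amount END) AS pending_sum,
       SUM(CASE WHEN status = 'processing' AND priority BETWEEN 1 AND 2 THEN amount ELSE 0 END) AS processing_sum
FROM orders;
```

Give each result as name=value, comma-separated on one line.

phone_sum=72, pending_sum=2140, processing_sum=632

[phone_sum: channel IN ('phone', 'web', 'app') AND priority > 4]
order_id=50: ✗
order_id=51: ✗
order_id=52: ✗
order_id=53: ✗
order_id=54: ✗
order_id=55: ✗
order_id=56: ✗
order_id=57: ✗
order_id=58: ✗
order_id=59: ✗
order_id=60: ✗
order_id=61: ✓ → 72
order_id=62: ✗
phone_sum = 72
—
[pending_sum: status = 'pending' OR channel IN ('phone', 'app')]
order_id=50: ✓ → 441
order_id=51: ✓ → 332
order_id=52: ✗
order_id=53: ✓ → 523
order_id=54: ✗
order_id=55: ✓ → 152
order_id=56: ✓ → 300
order_id=57: ✗
order_id=58: ✗
order_id=59: ✓ → 320
order_id=60: ✗
order_id=61: ✓ → 72
order_id=62: ✗
pending_sum = 441 + 332 + 523 + 152 + 300 + 320 + 72 = 2140
—
[processing_sum: status = 'processing' AND priority BETWEEN 1 AND 2]
order_id=50: ✗
order_id=51: ✓ → 332
order_id=52: ✗
order_id=53: ✗
order_id=54: ✗
order_id=55: ✗
order_id=56: ✓ → 300
order_id=57: ✗
order_id=58: ✗
order_id=59: ✗
order_id=60: ✗
order_id=61: ✗
order_id=62: ✗
processing_sum = 332 + 300 = 632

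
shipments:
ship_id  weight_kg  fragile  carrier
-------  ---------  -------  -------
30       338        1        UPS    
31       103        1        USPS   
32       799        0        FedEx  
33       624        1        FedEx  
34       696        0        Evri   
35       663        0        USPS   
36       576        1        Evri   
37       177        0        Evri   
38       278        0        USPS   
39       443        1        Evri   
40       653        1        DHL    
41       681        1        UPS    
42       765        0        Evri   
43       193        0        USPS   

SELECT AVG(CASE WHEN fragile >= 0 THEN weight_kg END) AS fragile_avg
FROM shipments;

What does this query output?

ship_id=30: ✓ → 338
ship_id=31: ✓ → 103
ship_id=32: ✓ → 799
ship_id=33: ✓ → 624
ship_id=34: ✓ → 696
ship_id=35: ✓ → 663
ship_id=36: ✓ → 576
ship_id=37: ✓ → 177
ship_id=38: ✓ → 278
ship_id=39: ✓ → 443
ship_id=40: ✓ → 653
ship_id=41: ✓ → 681
ship_id=42: ✓ → 765
ship_id=43: ✓ → 193
fragile_avg = (338 + 103 + 799 + 624 + 696 + 663 + 576 + 177 + 278 + 443 + 653 + 681 + 765 + 193) / 14 = 499.2142857143

499.2142857143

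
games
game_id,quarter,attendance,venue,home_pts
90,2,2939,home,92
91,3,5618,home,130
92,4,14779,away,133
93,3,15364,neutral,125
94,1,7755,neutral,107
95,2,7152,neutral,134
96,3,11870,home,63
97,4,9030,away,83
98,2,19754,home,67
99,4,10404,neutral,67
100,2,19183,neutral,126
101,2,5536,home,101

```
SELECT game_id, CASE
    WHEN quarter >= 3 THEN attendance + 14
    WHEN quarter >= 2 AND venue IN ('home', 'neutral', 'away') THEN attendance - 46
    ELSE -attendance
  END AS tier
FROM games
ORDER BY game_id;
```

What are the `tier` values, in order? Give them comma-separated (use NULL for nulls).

2893, 5632, 14793, 15378, -7755, 7106, 11884, 9044, 19708, 10418, 19137, 5490

game_id=90: quarter >= 2 AND venue IN ('home', 'neutral', 'away') → 2893
game_id=91: quarter >= 3 → 5632
game_id=92: quarter >= 3 → 14793
game_id=93: quarter >= 3 → 15378
game_id=94: ELSE → -7755
game_id=95: quarter >= 2 AND venue IN ('home', 'neutral', 'away') → 7106
game_id=96: quarter >= 3 → 11884
game_id=97: quarter >= 3 → 9044
game_id=98: quarter >= 2 AND venue IN ('home', 'neutral', 'away') → 19708
game_id=99: quarter >= 3 → 10418
game_id=100: quarter >= 2 AND venue IN ('home', 'neutral', 'away') → 19137
game_id=101: quarter >= 2 AND venue IN ('home', 'neutral', 'away') → 5490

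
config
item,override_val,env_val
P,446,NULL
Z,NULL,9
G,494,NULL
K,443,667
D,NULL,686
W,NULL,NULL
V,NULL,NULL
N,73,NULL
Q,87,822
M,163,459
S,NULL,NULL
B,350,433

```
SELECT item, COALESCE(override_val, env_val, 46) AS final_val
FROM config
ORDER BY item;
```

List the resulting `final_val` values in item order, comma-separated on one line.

item=B: override_val=350 → 350
item=D: override_val=NULL, env_val=686 → 686
item=G: override_val=494 → 494
item=K: override_val=443 → 443
item=M: override_val=163 → 163
item=N: override_val=73 → 73
item=P: override_val=446 → 446
item=Q: override_val=87 → 87
item=S: override_val=NULL, env_val=NULL, → literal 46 → 46
item=V: override_val=NULL, env_val=NULL, → literal 46 → 46
item=W: override_val=NULL, env_val=NULL, → literal 46 → 46
item=Z: override_val=NULL, env_val=9 → 9

350, 686, 494, 443, 163, 73, 446, 87, 46, 46, 46, 9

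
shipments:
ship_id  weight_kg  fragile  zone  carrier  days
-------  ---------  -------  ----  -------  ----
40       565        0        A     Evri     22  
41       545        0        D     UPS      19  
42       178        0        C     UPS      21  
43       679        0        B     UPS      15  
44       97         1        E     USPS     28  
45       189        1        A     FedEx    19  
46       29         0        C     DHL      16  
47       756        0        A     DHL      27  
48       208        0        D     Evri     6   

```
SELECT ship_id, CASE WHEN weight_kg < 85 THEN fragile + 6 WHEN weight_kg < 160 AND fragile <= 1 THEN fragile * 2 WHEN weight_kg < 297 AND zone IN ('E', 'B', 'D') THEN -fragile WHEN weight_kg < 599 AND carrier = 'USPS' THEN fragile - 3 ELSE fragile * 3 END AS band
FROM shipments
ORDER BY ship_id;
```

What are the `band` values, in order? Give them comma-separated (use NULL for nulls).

ship_id=40: ELSE → 0
ship_id=41: ELSE → 0
ship_id=42: ELSE → 0
ship_id=43: ELSE → 0
ship_id=44: weight_kg < 160 AND fragile <= 1 → 2
ship_id=45: ELSE → 3
ship_id=46: weight_kg < 85 → 6
ship_id=47: ELSE → 0
ship_id=48: weight_kg < 297 AND zone IN ('E', 'B', 'D') → 0

0, 0, 0, 0, 2, 3, 6, 0, 0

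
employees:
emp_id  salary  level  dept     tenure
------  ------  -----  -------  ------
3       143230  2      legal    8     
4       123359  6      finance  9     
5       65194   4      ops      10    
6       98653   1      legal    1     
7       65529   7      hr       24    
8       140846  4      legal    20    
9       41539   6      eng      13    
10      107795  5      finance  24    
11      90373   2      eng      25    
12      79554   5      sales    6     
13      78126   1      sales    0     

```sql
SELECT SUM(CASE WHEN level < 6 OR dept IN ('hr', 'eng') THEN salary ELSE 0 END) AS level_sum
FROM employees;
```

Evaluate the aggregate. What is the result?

910839

emp_id=3: ✓ → 143230
emp_id=4: ✗
emp_id=5: ✓ → 65194
emp_id=6: ✓ → 98653
emp_id=7: ✓ → 65529
emp_id=8: ✓ → 140846
emp_id=9: ✓ → 41539
emp_id=10: ✓ → 107795
emp_id=11: ✓ → 90373
emp_id=12: ✓ → 79554
emp_id=13: ✓ → 78126
level_sum = 143230 + 65194 + 98653 + 65529 + 140846 + 41539 + 107795 + 90373 + 79554 + 78126 = 910839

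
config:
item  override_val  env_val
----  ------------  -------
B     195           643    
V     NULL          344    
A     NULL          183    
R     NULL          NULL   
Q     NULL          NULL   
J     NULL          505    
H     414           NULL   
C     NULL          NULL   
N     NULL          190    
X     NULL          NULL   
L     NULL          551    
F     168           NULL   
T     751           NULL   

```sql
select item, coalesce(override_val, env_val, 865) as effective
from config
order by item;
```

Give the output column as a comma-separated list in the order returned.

183, 195, 865, 168, 414, 505, 551, 190, 865, 865, 751, 344, 865

item=A: override_val=NULL, env_val=183 → 183
item=B: override_val=195 → 195
item=C: override_val=NULL, env_val=NULL, → literal 865 → 865
item=F: override_val=168 → 168
item=H: override_val=414 → 414
item=J: override_val=NULL, env_val=505 → 505
item=L: override_val=NULL, env_val=551 → 551
item=N: override_val=NULL, env_val=190 → 190
item=Q: override_val=NULL, env_val=NULL, → literal 865 → 865
item=R: override_val=NULL, env_val=NULL, → literal 865 → 865
item=T: override_val=751 → 751
item=V: override_val=NULL, env_val=344 → 344
item=X: override_val=NULL, env_val=NULL, → literal 865 → 865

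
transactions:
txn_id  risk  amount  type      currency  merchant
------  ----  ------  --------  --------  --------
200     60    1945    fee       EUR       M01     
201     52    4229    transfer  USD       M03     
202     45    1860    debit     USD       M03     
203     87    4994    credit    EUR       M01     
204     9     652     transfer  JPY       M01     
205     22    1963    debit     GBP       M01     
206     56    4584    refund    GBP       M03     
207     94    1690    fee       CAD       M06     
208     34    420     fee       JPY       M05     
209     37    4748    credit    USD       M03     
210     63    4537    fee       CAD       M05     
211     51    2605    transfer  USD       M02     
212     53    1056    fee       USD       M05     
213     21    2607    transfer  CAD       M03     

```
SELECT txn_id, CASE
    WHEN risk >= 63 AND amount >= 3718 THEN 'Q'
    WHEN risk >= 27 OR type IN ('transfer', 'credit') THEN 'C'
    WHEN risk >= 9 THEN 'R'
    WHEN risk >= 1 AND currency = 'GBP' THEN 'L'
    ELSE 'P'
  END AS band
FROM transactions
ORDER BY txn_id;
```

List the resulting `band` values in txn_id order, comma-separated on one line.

C, C, C, Q, C, R, C, C, C, C, Q, C, C, C

txn_id=200: risk >= 27 OR type IN ('transfer', 'credit') → C
txn_id=201: risk >= 27 OR type IN ('transfer', 'credit') → C
txn_id=202: risk >= 27 OR type IN ('transfer', 'credit') → C
txn_id=203: risk >= 63 AND amount >= 3718 → Q
txn_id=204: risk >= 27 OR type IN ('transfer', 'credit') → C
txn_id=205: risk >= 9 → R
txn_id=206: risk >= 27 OR type IN ('transfer', 'credit') → C
txn_id=207: risk >= 27 OR type IN ('transfer', 'credit') → C
txn_id=208: risk >= 27 OR type IN ('transfer', 'credit') → C
txn_id=209: risk >= 27 OR type IN ('transfer', 'credit') → C
txn_id=210: risk >= 63 AND amount >= 3718 → Q
txn_id=211: risk >= 27 OR type IN ('transfer', 'credit') → C
txn_id=212: risk >= 27 OR type IN ('transfer', 'credit') → C
txn_id=213: risk >= 27 OR type IN ('transfer', 'credit') → C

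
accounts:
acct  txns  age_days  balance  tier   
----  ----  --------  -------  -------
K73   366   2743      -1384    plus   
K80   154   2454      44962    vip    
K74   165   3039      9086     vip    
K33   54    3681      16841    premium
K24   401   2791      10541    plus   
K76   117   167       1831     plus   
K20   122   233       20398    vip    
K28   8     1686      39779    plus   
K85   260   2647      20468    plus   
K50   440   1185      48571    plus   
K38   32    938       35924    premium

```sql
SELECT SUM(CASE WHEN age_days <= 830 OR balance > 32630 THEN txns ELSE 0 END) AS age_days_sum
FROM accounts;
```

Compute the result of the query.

873

acct=K73: ✗
acct=K80: ✓ → 154
acct=K74: ✗
acct=K33: ✗
acct=K24: ✗
acct=K76: ✓ → 117
acct=K20: ✓ → 122
acct=K28: ✓ → 8
acct=K85: ✗
acct=K50: ✓ → 440
acct=K38: ✓ → 32
age_days_sum = 154 + 117 + 122 + 8 + 440 + 32 = 873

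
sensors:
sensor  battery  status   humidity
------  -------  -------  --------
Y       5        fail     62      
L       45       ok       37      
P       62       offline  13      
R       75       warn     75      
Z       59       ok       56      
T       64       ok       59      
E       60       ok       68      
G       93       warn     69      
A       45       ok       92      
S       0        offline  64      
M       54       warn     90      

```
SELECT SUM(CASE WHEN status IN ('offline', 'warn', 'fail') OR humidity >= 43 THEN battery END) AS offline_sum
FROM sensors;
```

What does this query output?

sensor=Y: ✓ → 5
sensor=L: ✗
sensor=P: ✓ → 62
sensor=R: ✓ → 75
sensor=Z: ✓ → 59
sensor=T: ✓ → 64
sensor=E: ✓ → 60
sensor=G: ✓ → 93
sensor=A: ✓ → 45
sensor=S: ✓ → 0
sensor=M: ✓ → 54
offline_sum = 5 + 62 + 75 + 59 + 64 + 60 + 93 + 45 + 54 = 517

517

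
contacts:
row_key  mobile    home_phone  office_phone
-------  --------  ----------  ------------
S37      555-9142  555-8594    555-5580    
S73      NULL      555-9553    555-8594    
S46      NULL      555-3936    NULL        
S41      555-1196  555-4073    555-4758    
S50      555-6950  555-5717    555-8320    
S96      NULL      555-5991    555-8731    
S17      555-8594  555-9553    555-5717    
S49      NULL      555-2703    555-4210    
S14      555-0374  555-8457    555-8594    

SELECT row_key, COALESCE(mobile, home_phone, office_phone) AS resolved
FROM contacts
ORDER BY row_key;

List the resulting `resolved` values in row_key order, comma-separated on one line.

row_key=S14: mobile=555-0374 → 555-0374
row_key=S17: mobile=555-8594 → 555-8594
row_key=S37: mobile=555-9142 → 555-9142
row_key=S41: mobile=555-1196 → 555-1196
row_key=S46: mobile=NULL, home_phone=555-3936 → 555-3936
row_key=S49: mobile=NULL, home_phone=555-2703 → 555-2703
row_key=S50: mobile=555-6950 → 555-6950
row_key=S73: mobile=NULL, home_phone=555-9553 → 555-9553
row_key=S96: mobile=NULL, home_phone=555-5991 → 555-5991

555-0374, 555-8594, 555-9142, 555-1196, 555-3936, 555-2703, 555-6950, 555-9553, 555-5991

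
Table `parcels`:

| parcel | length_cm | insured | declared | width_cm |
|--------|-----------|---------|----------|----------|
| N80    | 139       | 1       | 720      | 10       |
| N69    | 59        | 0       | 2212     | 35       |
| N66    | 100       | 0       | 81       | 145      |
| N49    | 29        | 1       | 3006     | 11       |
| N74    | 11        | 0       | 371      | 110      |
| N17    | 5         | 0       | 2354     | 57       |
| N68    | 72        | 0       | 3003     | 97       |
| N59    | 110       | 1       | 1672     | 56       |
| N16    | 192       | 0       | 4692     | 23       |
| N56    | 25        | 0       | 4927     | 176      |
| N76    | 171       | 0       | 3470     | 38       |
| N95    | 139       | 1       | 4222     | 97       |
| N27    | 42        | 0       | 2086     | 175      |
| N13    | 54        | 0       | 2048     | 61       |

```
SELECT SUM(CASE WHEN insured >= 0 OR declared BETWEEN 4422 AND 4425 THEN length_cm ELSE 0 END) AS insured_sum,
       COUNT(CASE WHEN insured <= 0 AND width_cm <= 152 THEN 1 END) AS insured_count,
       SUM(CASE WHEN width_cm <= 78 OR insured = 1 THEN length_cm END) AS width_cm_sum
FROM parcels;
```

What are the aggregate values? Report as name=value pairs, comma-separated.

insured_sum=1148, insured_count=8, width_cm_sum=898

[insured_sum: insured >= 0 OR declared BETWEEN 4422 AND 4425]
parcel=N80: ✓ → 139
parcel=N69: ✓ → 59
parcel=N66: ✓ → 100
parcel=N49: ✓ → 29
parcel=N74: ✓ → 11
parcel=N17: ✓ → 5
parcel=N68: ✓ → 72
parcel=N59: ✓ → 110
parcel=N16: ✓ → 192
parcel=N56: ✓ → 25
parcel=N76: ✓ → 171
parcel=N95: ✓ → 139
parcel=N27: ✓ → 42
parcel=N13: ✓ → 54
insured_sum = 139 + 59 + 100 + 29 + 11 + 5 + 72 + 110 + 192 + 25 + 171 + 139 + 42 + 54 = 1148
—
[insured_count: insured <= 0 AND width_cm <= 152]
parcel=N80: ✗
parcel=N69: ✓ → 1
parcel=N66: ✓ → 1
parcel=N49: ✗
parcel=N74: ✓ → 1
parcel=N17: ✓ → 1
parcel=N68: ✓ → 1
parcel=N59: ✗
parcel=N16: ✓ → 1
parcel=N56: ✗
parcel=N76: ✓ → 1
parcel=N95: ✗
parcel=N27: ✗
parcel=N13: ✓ → 1
insured_count = COUNT(1, 1, 1, 1, 1, 1, 1, 1) = 8
—
[width_cm_sum: width_cm <= 78 OR insured = 1]
parcel=N80: ✓ → 139
parcel=N69: ✓ → 59
parcel=N66: ✗
parcel=N49: ✓ → 29
parcel=N74: ✗
parcel=N17: ✓ → 5
parcel=N68: ✗
parcel=N59: ✓ → 110
parcel=N16: ✓ → 192
parcel=N56: ✗
parcel=N76: ✓ → 171
parcel=N95: ✓ → 139
parcel=N27: ✗
parcel=N13: ✓ → 54
width_cm_sum = 139 + 59 + 29 + 5 + 110 + 192 + 171 + 139 + 54 = 898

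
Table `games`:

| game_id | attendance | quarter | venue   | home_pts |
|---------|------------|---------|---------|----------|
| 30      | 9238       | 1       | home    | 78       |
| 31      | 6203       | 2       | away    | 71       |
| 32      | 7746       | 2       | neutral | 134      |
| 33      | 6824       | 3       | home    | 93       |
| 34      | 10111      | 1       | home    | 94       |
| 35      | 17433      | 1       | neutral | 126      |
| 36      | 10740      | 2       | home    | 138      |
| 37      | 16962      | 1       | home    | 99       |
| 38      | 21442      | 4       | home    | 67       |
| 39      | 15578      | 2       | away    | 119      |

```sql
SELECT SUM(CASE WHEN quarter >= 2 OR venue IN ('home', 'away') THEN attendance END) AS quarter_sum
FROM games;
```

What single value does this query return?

game_id=30: ✓ → 9238
game_id=31: ✓ → 6203
game_id=32: ✓ → 7746
game_id=33: ✓ → 6824
game_id=34: ✓ → 10111
game_id=35: ✗
game_id=36: ✓ → 10740
game_id=37: ✓ → 16962
game_id=38: ✓ → 21442
game_id=39: ✓ → 15578
quarter_sum = 9238 + 6203 + 7746 + 6824 + 10111 + 10740 + 16962 + 21442 + 15578 = 104844

104844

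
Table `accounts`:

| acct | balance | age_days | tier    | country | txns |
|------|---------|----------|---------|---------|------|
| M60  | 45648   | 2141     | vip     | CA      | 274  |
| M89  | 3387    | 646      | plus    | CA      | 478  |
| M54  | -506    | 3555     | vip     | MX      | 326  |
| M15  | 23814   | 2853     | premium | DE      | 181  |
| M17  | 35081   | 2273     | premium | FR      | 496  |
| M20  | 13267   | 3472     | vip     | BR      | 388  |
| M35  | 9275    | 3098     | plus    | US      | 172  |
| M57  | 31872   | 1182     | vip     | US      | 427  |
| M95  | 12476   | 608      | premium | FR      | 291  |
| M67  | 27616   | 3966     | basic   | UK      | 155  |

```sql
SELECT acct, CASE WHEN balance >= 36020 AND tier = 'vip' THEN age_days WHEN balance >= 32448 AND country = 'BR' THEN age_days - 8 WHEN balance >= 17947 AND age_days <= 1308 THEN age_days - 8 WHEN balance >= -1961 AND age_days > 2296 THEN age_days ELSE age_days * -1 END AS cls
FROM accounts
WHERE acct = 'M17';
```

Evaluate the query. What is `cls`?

acct = M17: balance=35081, age_days=2273, tier=premium, country=FR, txns=496.
balance >= 36020 AND tier = 'vip' → false
balance >= 32448 AND country = 'BR' → false
balance >= 17947 AND age_days <= 1308 → false
balance >= -1961 AND age_days > 2296 → false
No prior WHEN matched → ELSE → -2273

-2273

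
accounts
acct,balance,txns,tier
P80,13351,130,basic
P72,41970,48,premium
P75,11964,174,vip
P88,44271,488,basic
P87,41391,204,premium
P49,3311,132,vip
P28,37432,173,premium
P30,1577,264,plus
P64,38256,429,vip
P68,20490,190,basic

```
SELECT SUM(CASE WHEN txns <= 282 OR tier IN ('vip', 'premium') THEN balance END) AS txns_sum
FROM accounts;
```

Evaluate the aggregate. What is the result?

acct=P80: ✓ → 13351
acct=P72: ✓ → 41970
acct=P75: ✓ → 11964
acct=P88: ✗
acct=P87: ✓ → 41391
acct=P49: ✓ → 3311
acct=P28: ✓ → 37432
acct=P30: ✓ → 1577
acct=P64: ✓ → 38256
acct=P68: ✓ → 20490
txns_sum = 13351 + 41970 + 11964 + 41391 + 3311 + 37432 + 1577 + 38256 + 20490 = 209742

209742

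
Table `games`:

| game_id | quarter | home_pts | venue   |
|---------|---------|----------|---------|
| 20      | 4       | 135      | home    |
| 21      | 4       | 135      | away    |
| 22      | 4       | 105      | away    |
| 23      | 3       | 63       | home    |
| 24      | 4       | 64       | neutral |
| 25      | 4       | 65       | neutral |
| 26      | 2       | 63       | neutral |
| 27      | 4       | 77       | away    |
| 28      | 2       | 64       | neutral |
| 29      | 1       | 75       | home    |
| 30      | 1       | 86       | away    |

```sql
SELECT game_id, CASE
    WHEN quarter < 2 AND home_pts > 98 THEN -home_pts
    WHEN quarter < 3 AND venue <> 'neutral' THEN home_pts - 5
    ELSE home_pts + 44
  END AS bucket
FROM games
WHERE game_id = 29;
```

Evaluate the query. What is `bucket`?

70

game_id = 29: quarter=1, home_pts=75, venue=home.
quarter < 2 AND home_pts > 98 → false
quarter < 3 AND venue <> 'neutral' → true → 70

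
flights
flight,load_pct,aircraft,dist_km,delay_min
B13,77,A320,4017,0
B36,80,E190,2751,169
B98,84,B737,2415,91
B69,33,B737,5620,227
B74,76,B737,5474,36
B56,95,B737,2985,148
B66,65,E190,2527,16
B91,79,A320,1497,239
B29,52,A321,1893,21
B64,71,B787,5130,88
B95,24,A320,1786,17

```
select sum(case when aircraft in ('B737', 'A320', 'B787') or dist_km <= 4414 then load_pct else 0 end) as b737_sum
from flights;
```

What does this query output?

736

flight=B13: ✓ → 77
flight=B36: ✓ → 80
flight=B98: ✓ → 84
flight=B69: ✓ → 33
flight=B74: ✓ → 76
flight=B56: ✓ → 95
flight=B66: ✓ → 65
flight=B91: ✓ → 79
flight=B29: ✓ → 52
flight=B64: ✓ → 71
flight=B95: ✓ → 24
b737_sum = 77 + 80 + 84 + 33 + 76 + 95 + 65 + 79 + 52 + 71 + 24 = 736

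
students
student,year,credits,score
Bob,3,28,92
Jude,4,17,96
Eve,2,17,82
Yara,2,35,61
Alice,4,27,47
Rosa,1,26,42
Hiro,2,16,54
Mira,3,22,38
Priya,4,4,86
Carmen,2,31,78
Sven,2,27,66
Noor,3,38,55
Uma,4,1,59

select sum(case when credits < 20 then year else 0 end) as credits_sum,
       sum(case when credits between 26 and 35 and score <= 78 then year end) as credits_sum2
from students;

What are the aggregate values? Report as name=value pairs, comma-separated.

[credits_sum: credits < 20]
student=Bob: ✗
student=Jude: ✓ → 4
student=Eve: ✓ → 2
student=Yara: ✗
student=Alice: ✗
student=Rosa: ✗
student=Hiro: ✓ → 2
student=Mira: ✗
student=Priya: ✓ → 4
student=Carmen: ✗
student=Sven: ✗
student=Noor: ✗
student=Uma: ✓ → 4
credits_sum = 4 + 2 + 2 + 4 + 4 = 16
—
[credits_sum2: credits between 26 and 35 and score <= 78]
student=Bob: ✗
student=Jude: ✗
student=Eve: ✗
student=Yara: ✓ → 2
student=Alice: ✓ → 4
student=Rosa: ✓ → 1
student=Hiro: ✗
student=Mira: ✗
student=Priya: ✗
student=Carmen: ✓ → 2
student=Sven: ✓ → 2
student=Noor: ✗
student=Uma: ✗
credits_sum2 = 2 + 4 + 1 + 2 + 2 = 11

credits_sum=16, credits_sum2=11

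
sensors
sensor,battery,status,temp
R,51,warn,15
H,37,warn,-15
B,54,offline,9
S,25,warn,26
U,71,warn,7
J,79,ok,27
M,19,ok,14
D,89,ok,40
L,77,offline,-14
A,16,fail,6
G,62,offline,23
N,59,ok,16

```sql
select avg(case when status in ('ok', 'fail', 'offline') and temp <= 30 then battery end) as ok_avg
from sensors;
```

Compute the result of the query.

52.2857142857

sensor=R: ✗
sensor=H: ✗
sensor=B: ✓ → 54
sensor=S: ✗
sensor=U: ✗
sensor=J: ✓ → 79
sensor=M: ✓ → 19
sensor=D: ✗
sensor=L: ✓ → 77
sensor=A: ✓ → 16
sensor=G: ✓ → 62
sensor=N: ✓ → 59
ok_avg = (54 + 79 + 19 + 77 + 16 + 62 + 59) / 7 = 52.2857142857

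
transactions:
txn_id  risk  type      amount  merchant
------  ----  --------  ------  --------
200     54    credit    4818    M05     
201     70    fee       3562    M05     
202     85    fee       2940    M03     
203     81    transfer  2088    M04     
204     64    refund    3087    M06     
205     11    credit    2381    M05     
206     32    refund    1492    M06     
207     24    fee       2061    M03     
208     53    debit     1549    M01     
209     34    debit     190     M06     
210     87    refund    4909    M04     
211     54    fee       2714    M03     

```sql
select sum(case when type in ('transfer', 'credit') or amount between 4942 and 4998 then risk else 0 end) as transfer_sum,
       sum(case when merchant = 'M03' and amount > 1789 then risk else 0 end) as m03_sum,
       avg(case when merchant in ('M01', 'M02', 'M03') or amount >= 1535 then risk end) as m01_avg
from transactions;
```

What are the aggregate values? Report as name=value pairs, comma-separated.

[transfer_sum: type in ('transfer', 'credit') or amount between 4942 and 4998]
txn_id=200: ✓ → 54
txn_id=201: ✗
txn_id=202: ✗
txn_id=203: ✓ → 81
txn_id=204: ✗
txn_id=205: ✓ → 11
txn_id=206: ✗
txn_id=207: ✗
txn_id=208: ✗
txn_id=209: ✗
txn_id=210: ✗
txn_id=211: ✗
transfer_sum = 54 + 81 + 11 = 146
—
[m03_sum: merchant = 'M03' and amount > 1789]
txn_id=200: ✗
txn_id=201: ✗
txn_id=202: ✓ → 85
txn_id=203: ✗
txn_id=204: ✗
txn_id=205: ✗
txn_id=206: ✗
txn_id=207: ✓ → 24
txn_id=208: ✗
txn_id=209: ✗
txn_id=210: ✗
txn_id=211: ✓ → 54
m03_sum = 85 + 24 + 54 = 163
—
[m01_avg: merchant in ('M01', 'M02', 'M03') or amount >= 1535]
txn_id=200: ✓ → 54
txn_id=201: ✓ → 70
txn_id=202: ✓ → 85
txn_id=203: ✓ → 81
txn_id=204: ✓ → 64
txn_id=205: ✓ → 11
txn_id=206: ✗
txn_id=207: ✓ → 24
txn_id=208: ✓ → 53
txn_id=209: ✗
txn_id=210: ✓ → 87
txn_id=211: ✓ → 54
m01_avg = (54 + 70 + 85 + 81 + 64 + 11 + 24 + 53 + 87 + 54) / 10 = 58.3

transfer_sum=146, m03_sum=163, m01_avg=58.3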